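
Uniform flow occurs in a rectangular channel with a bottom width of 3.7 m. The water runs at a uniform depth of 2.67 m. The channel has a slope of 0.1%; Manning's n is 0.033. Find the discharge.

Flow area A = b·y = 3.7 × 2.67 = 9.879 m². Wetted perimeter P = b + 2y = 3.7 + 2×2.67 = 9.04 m.
Hydraulic radius R = A/P = 9.879/9.04 = 1.093 m.
Manning's equation: Q = (1/n) A R^(2/3) S^(1/2) = (1/0.033) × 9.879 × 1.093^(2/3) × 0.001^(1/2) = 10 m³/s.

Q = 10 m³/s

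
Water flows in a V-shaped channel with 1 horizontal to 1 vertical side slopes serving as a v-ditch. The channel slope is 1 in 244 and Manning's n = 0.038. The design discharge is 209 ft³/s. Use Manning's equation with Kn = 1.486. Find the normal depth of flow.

y_n = 6.82 ft

Manning's equation rearranged: A R^(2/3) = nQ / (1.486·√S) = 0.038 × 209 / (1.486 × √0.004098) = 83.48.
Try y = 5.79 ft: A R^(2/3) = 54.05 — short.
Try y = 8.4 ft: A R^(2/3) = 145.8 — over.
Try y = 6.82 ft: A R^(2/3) = 83.64 — ≈ 83.48.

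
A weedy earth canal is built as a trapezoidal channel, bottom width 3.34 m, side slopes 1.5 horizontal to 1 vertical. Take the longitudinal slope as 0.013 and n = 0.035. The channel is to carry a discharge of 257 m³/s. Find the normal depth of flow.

Manning's equation rearranged: A R^(2/3) = nQ / (1·√S) = 0.035 × 257 / (√0.013) = 78.89.
At y = 5.42 m: A R^(2/3) = 121 — too large.
At y = 4.48 m: A R^(2/3) = 78.8 — matches.

y_n = 4.48 m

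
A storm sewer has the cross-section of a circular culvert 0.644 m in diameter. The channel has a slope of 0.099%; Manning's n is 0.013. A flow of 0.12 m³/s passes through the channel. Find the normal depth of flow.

Manning's equation rearranged: A R^(2/3) = nQ / (1·√S) = 0.013 × 0.12 / (√0.00099) = 0.04958.
At y = 0.411 m: A R^(2/3) = 0.07102 — too large.
At y = 0.239 m: A R^(2/3) = 0.02829 — too small.
At y = 0.327 m: A R^(2/3) = 0.04947 — ≈ 0.04958.

y_n = 0.327 m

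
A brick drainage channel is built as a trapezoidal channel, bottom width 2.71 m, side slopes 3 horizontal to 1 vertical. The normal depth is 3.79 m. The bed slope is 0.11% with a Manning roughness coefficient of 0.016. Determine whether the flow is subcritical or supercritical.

With bottom width b = 2.71 m and side slope z = 3: A = (b + zy)y = (2.71 + 3×3.79)×3.79 = 53.36 m²; P = b + 2y√(1+z²) = 2.71 + 2×3.79×3.162 = 26.68 m.
Hydraulic radius R = A/P = 53.36/26.68 = 2 m.
V = (1/n) R^(2/3) √S = (1/0.016) × 2^(2/3) × √0.0011 = 3.291 m/s. Hydraulic depth D_h = A/T = 53.36/25.45 = 2.097 m.
Froude number Fr = V/√(g·D_h) = 3.291/√(9.81×2.097) = 0.726, which is less than 1, so the flow is subcritical.

subcritical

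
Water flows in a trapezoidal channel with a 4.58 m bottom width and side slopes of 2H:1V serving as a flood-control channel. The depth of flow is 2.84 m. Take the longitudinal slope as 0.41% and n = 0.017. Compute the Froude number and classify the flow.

With bottom width b = 4.58 m and side slope z = 2: A = (b + zy)y = (4.58 + 2×2.84)×2.84 = 29.14 m²; P = b + 2y√(1+z²) = 4.58 + 2×2.84×2.236 = 17.28 m.
Hydraulic radius R = A/P = 29.14/17.28 = 1.686 m.
V = (1/n) R^(2/3) √S = (1/0.017) × 1.686^(2/3) × √0.0041 = 5.336 m/s. Hydraulic depth D_h = A/T = 29.14/15.94 = 1.828 m.
Froude number Fr = V/√(g·D_h) = 5.336/√(9.81×1.828) = 1.26, which is greater than 1, so the flow is supercritical.

supercritical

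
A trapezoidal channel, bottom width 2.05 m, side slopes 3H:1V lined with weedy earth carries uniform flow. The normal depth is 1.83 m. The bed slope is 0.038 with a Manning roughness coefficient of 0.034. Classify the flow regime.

supercritical

With bottom width b = 2.05 m and side slope z = 3: A = (b + zy)y = (2.05 + 3×1.83)×1.83 = 13.8 m²; P = b + 2y√(1+z²) = 2.05 + 2×1.83×3.162 = 13.62 m.
Hydraulic radius R = A/P = 13.8/13.62 = 1.013 m.
V = (1/n) R^(2/3) √S = (1/0.034) × 1.013^(2/3) × √0.038 = 5.782 m/s. Hydraulic depth D_h = A/T = 13.8/13.03 = 1.059 m.
Froude number Fr = V/√(g·D_h) = 5.782/√(9.81×1.059) = 1.79, which is greater than 1, so the flow is supercritical.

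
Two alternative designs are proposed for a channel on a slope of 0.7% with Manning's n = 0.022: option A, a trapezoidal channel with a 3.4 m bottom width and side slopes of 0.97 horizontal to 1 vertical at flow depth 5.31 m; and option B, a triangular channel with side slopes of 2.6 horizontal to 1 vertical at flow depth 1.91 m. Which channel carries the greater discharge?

Channel A: With bottom width b = 3.4 m and side slope z = 0.97: A = (b + zy)y = (3.4 + 0.97×5.31)×5.31 = 45.4 m²; P = b + 2y√(1+z²) = 3.4 + 2×5.31×1.393 = 18.2 m. Hydraulic radius R = A/P = 45.4/18.2 = 2.495 m. Q_A = (1/0.022)·45.4·2.495^(2/3)·√0.007 = 317.7 m³/s.
Channel B: For a triangular section with side slope z = 2.6: A = zy² = 2.6×1.91² = 9.485 m²; P = 2y√(1+z²) = 2×1.91×2.786 = 10.64 m. Hydraulic radius R = A/P = 9.485/10.64 = 0.8913 m. Q_B = (1/0.022)·9.485·0.8913^(2/3)·√0.007 = 33.41 m³/s.
Q_A = 317.7 m³/s vs Q_B = 33.41 m³/s, so channel A carries more.

channel A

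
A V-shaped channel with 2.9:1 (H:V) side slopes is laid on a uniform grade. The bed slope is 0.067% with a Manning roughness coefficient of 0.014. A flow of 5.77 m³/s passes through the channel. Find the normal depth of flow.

y_n = 1.24 m

Manning's equation rearranged: A R^(2/3) = nQ / (1·√S) = 0.014 × 5.77 / (√0.00067) = 3.121.
Try y = 1.38 m: A R^(2/3) = 4.154 — too large.
Try y = 1.02 m: A R^(2/3) = 1.855 — too small.
Try y = 1.24 m: A R^(2/3) = 3.123 — matches.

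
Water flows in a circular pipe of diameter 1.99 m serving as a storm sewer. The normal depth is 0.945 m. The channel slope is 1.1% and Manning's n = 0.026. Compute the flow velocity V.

For a circular section of diameter D = 1.99 m at depth y = 0.945 m, the central angle is θ = 2 arccos(1 − 2y/D) = 3.041 rad. Then A = (D²/8)(θ − sin θ) = 1.456 m² and P = Dθ/2 = 3.026 m.
Hydraulic radius R = A/P = 1.456/3.026 = 0.4811 m.
From Manning's equation, V = (1/n) R^(2/3) S^(1/2) = (1/0.026) × 0.4811^(2/3) × 0.011^(1/2) = 2.48 m/s.

V = 2.48 m/s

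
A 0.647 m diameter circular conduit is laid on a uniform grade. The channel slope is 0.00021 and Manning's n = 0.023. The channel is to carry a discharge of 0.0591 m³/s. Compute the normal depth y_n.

Manning's equation rearranged: A R^(2/3) = nQ / (1·√S) = 0.023 × 0.0591 / (√0.00021) = 0.0938.
Trying y = 0.602 m: A R^(2/3) = 0.1049 — over.
Trying y = 0.348 m: A R^(2/3) = 0.05513 — short.
Trying y = 0.509 m: A R^(2/3) = 0.09381 — ≈ 0.0938.

y_n = 0.509 m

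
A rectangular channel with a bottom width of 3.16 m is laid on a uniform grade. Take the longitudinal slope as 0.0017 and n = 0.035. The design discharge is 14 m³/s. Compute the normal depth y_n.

Manning's equation rearranged: A R^(2/3) = nQ / (1·√S) = 0.035 × 14 / (√0.0017) = 11.88.
Trying y = 3.99 m: A R^(2/3) = 13.69 — over.
Trying y = 2.9 m: A R^(2/3) = 9.303 — short.
Trying y = 3.54 m: A R^(2/3) = 11.87 — ≈ 11.88.

y_n = 3.54 m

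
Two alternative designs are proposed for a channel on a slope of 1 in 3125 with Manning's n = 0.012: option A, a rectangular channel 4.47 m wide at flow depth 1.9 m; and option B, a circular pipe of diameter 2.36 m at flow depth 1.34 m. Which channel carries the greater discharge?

channel A

Channel A: Flow area A = b·y = 4.47 × 1.9 = 8.493 m². Wetted perimeter P = b + 2y = 4.47 + 2×1.9 = 8.27 m. Hydraulic radius R = A/P = 8.493/8.27 = 1.027 m. Q_A = (1/0.012)·8.493·1.027^(2/3)·√0.00032 = 12.89 m³/s.
Channel B: For a circular section of diameter D = 2.36 m at depth y = 1.34 m, the central angle is θ = 2 arccos(1 − 2y/D) = 3.414 rad. Then A = (D²/8)(θ − sin θ) = 2.564 m² and P = Dθ/2 = 4.028 m. Hydraulic radius R = A/P = 2.564/4.028 = 0.6364 m. Q_B = (1/0.012)·2.564·0.6364^(2/3)·√0.00032 = 2.828 m³/s.
Q_A = 12.89 m³/s vs Q_B = 2.828 m³/s, so channel A carries more.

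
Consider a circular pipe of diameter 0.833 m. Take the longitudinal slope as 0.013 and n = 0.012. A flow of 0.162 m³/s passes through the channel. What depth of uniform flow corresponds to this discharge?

y_n = 0.168 m

Manning's equation rearranged: A R^(2/3) = nQ / (1·√S) = 0.012 × 0.162 / (√0.013) = 0.01705.
Trying y = 0.132 m: A R^(2/3) = 0.01042 — short.
Trying y = 0.214 m: A R^(2/3) = 0.02768 — over.
Trying y = 0.168 m: A R^(2/3) = 0.01705 — close enough.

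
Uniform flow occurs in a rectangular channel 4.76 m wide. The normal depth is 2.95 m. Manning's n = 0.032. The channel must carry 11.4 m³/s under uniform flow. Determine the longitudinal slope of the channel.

S = 0.000467

Flow area A = b·y = 4.76 × 2.95 = 14.04 m². Wetted perimeter P = b + 2y = 4.76 + 2×2.95 = 10.66 m.
Hydraulic radius R = A/P = 14.04/10.66 = 1.317 m.
From Manning's equation, S = [nQ / (1 A R^(2/3))]² = [0.032 × 11.4 / (1 × 14.04 × 1.317^(2/3))]² = 0.000467.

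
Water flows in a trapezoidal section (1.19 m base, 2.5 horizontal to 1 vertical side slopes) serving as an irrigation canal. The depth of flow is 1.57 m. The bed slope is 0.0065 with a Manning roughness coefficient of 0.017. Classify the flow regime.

With bottom width b = 1.19 m and side slope z = 2.5: A = (b + zy)y = (1.19 + 2.5×1.57)×1.57 = 8.031 m²; P = b + 2y√(1+z²) = 1.19 + 2×1.57×2.693 = 9.645 m.
Hydraulic radius R = A/P = 8.031/9.645 = 0.8326 m.
V = (1/n) R^(2/3) √S = (1/0.017) × 0.8326^(2/3) × √0.0065 = 4.197 m/s. Hydraulic depth D_h = A/T = 8.031/9.04 = 0.8883 m.
Froude number Fr = V/√(g·D_h) = 4.197/√(9.81×0.8883) = 1.42, which is greater than 1, so the flow is supercritical.

supercritical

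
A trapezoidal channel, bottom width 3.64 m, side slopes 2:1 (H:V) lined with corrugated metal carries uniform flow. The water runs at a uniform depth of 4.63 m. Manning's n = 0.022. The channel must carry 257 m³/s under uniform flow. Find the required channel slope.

With bottom width b = 3.64 m and side slope z = 2: A = (b + zy)y = (3.64 + 2×4.63)×4.63 = 59.73 m²; P = b + 2y√(1+z²) = 3.64 + 2×4.63×2.236 = 24.35 m.
Hydraulic radius R = A/P = 59.73/24.35 = 2.453 m.
From Manning's equation, S = [nQ / (1 A R^(2/3))]² = [0.022 × 257 / (1 × 59.73 × 2.453^(2/3))]² = 0.00271.

S = 0.00271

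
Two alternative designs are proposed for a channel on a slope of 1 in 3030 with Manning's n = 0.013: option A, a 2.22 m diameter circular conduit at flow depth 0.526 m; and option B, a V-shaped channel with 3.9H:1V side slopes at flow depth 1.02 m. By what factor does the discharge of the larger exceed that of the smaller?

Channel A: For a circular section of diameter D = 2.22 m at depth y = 0.526 m, the central angle is θ = 2 arccos(1 − 2y/D) = 2.034 rad. Then A = (D²/8)(θ − sin θ) = 0.7015 m² and P = Dθ/2 = 2.257 m. Hydraulic radius R = A/P = 0.7015/2.257 = 0.3108 m. Q_A = (1/0.013)·0.7015·0.3108^(2/3)·√0.00033 = 0.4498 m³/s.
Channel B: For a triangular section with side slope z = 3.9: A = zy² = 3.9×1.02² = 4.058 m²; P = 2y√(1+z²) = 2×1.02×4.026 = 8.213 m. Hydraulic radius R = A/P = 4.058/8.213 = 0.494 m. Q_B = (1/0.013)·4.058·0.494^(2/3)·√0.00033 = 3.543 m³/s.
The larger discharge is 3.543 m³/s and the smaller is 0.4498 m³/s; the ratio is 7.88.

7.88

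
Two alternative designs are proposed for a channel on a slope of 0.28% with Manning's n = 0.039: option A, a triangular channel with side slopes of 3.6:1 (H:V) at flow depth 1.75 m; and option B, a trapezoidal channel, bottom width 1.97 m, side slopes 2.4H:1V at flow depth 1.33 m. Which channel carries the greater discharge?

channel A

Channel A: For a triangular section with side slope z = 3.6: A = zy² = 3.6×1.75² = 11.03 m²; P = 2y√(1+z²) = 2×1.75×3.736 = 13.08 m. Hydraulic radius R = A/P = 11.03/13.08 = 0.8431 m. Q_A = (1/0.039)·11.03·0.8431^(2/3)·√0.0028 = 13.35 m³/s.
Channel B: With bottom width b = 1.97 m and side slope z = 2.4: A = (b + zy)y = (1.97 + 2.4×1.33)×1.33 = 6.865 m²; P = b + 2y√(1+z²) = 1.97 + 2×1.33×2.6 = 8.886 m. Hydraulic radius R = A/P = 6.865/8.886 = 0.7726 m. Q_B = (1/0.039)·6.865·0.7726^(2/3)·√0.0028 = 7.843 m³/s.
Q_A = 13.35 m³/s vs Q_B = 7.843 m³/s, so channel A carries more.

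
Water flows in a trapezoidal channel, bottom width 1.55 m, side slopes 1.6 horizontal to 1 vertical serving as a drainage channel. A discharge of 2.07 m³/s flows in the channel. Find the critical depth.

y_c = 0.477 m

At critical depth, Q² T / (g A³) = 1, i.e. A³/T = Q²/g = 2.07²/9.81 = 0.4368.
At y = 0.401 m: A³/T = 0.2396 — short.
At y = 0.57 m: A³/T = 0.8191 — over.
At y = 0.477 m: A³/T = 0.4367 — matches.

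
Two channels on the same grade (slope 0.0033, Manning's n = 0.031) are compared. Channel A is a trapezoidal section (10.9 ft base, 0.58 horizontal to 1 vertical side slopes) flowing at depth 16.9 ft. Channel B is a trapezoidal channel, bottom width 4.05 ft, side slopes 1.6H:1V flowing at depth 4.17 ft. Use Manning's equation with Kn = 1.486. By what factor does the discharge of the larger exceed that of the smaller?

16.6

Channel A: With bottom width b = 10.9 ft and side slope z = 0.58: A = (b + zy)y = (10.9 + 0.58×16.9)×16.9 = 349.9 ft²; P = b + 2y√(1+z²) = 10.9 + 2×16.9×1.156 = 49.97 ft. Hydraulic radius R = A/P = 349.9/49.97 = 7.001 ft. Q_A = (1.486/0.031)·349.9·7.001^(2/3)·√0.0033 = 3526 ft³/s.
Channel B: With bottom width b = 4.05 ft and side slope z = 1.6: A = (b + zy)y = (4.05 + 1.6×4.17)×4.17 = 44.71 ft²; P = b + 2y√(1+z²) = 4.05 + 2×4.17×1.887 = 19.79 ft. Hydraulic radius R = A/P = 44.71/19.79 = 2.26 ft. Q_B = (1.486/0.031)·44.71·2.26^(2/3)·√0.0033 = 212 ft³/s.
The larger discharge is 3526 ft³/s and the smaller is 212 ft³/s; the ratio is 16.6.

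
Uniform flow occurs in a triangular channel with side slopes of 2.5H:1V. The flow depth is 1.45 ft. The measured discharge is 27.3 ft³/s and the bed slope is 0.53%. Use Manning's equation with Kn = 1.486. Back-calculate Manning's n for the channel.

For a triangular section with side slope z = 2.5: A = zy² = 2.5×1.45² = 5.256 ft²; P = 2y√(1+z²) = 2×1.45×2.693 = 7.808 ft.
Hydraulic radius R = A/P = 5.256/7.808 = 0.6731 ft.
Rearranging Manning's equation: n = (1.486/Q) A R^(2/3) S^(1/2) = (1.486/27.3) × 5.256 × 0.6731^(2/3) × √0.0053 = 0.016.

n = 0.016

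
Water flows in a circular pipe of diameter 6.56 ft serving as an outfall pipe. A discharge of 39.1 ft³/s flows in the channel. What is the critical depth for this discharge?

At critical depth, Q² T / (g A³) = 1, i.e. A³/T = Q²/g = 39.1²/32.2 = 47.48.
At y = 2.02 ft: A³/T = 114.1 — too large.
At y = 1.18 ft: A³/T = 14.01 — too small.
At y = 1.61 ft: A³/T = 47.26 — ≈ 47.48.

y_c = 1.61 ft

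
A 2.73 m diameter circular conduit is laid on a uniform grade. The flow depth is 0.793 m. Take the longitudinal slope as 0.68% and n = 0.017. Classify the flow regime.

For a circular section of diameter D = 2.73 m at depth y = 0.793 m, the central angle is θ = 2 arccos(1 − 2y/D) = 2.277 rad. Then A = (D²/8)(θ − sin θ) = 1.412 m² and P = Dθ/2 = 3.108 m.
Hydraulic radius R = A/P = 1.412/3.108 = 0.4544 m.
V = (1/n) R^(2/3) √S = (1/0.017) × 0.4544^(2/3) × √0.0068 = 2.867 m/s. Hydraulic depth D_h = A/T = 1.412/2.479 = 0.5697 m.
Froude number Fr = V/√(g·D_h) = 2.867/√(9.81×0.5697) = 1.21, which is greater than 1, so the flow is supercritical.

supercritical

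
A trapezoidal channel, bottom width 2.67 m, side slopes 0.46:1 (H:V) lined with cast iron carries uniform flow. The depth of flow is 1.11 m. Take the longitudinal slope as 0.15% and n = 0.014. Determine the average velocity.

With bottom width b = 2.67 m and side slope z = 0.46: A = (b + zy)y = (2.67 + 0.46×1.11)×1.11 = 3.53 m²; P = b + 2y√(1+z²) = 2.67 + 2×1.11×1.101 = 5.114 m.
Hydraulic radius R = A/P = 3.53/5.114 = 0.6904 m.
From Manning's equation, V = (1/n) R^(2/3) S^(1/2) = (1/0.014) × 0.6904^(2/3) × 0.0015^(1/2) = 2.16 m/s.

V = 2.16 m/s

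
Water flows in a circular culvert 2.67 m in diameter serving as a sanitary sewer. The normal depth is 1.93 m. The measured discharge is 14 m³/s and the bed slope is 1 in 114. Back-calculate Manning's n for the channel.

n = 0.025

For a circular section of diameter D = 2.67 m at depth y = 1.93 m, the central angle is θ = 2 arccos(1 − 2y/D) = 4.065 rad. Then A = (D²/8)(θ − sin θ) = 4.334 m² and P = Dθ/2 = 5.427 m.
Hydraulic radius R = A/P = 4.334/5.427 = 0.7985 m.
Rearranging Manning's equation: n = (1/Q) A R^(2/3) S^(1/2) = (1/14) × 4.334 × 0.7985^(2/3) × √0.008772 = 0.025.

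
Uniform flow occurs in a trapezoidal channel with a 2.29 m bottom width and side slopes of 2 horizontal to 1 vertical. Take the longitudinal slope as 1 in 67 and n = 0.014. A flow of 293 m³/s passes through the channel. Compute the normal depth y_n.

y_n = 2.99 m

Manning's equation rearranged: A R^(2/3) = nQ / (1·√S) = 0.014 × 293 / (√0.01493) = 33.58.
Try y = 3.63 m: A R^(2/3) = 52.65 — too large.
Try y = 2.33 m: A R^(2/3) = 19.03 — too small.
Try y = 2.99 m: A R^(2/3) = 33.53 — ≈ 33.58.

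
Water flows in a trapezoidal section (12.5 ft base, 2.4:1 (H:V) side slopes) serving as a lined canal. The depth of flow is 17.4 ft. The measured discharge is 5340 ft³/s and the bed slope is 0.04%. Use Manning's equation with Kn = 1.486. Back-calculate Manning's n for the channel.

n = 0.023

With bottom width b = 12.5 ft and side slope z = 2.4: A = (b + zy)y = (12.5 + 2.4×17.4)×17.4 = 944.1 ft²; P = b + 2y√(1+z²) = 12.5 + 2×17.4×2.6 = 103 ft.
Hydraulic radius R = A/P = 944.1/103 = 9.168 ft.
Rearranging Manning's equation: n = (1.486/Q) A R^(2/3) S^(1/2) = (1.486/5340) × 944.1 × 9.168^(2/3) × √0.0004 = 0.023.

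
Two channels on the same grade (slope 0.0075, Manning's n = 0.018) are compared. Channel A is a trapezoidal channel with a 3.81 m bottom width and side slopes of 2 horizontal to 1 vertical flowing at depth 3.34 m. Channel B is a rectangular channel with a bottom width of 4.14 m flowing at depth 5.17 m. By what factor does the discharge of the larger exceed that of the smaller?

Channel A: With bottom width b = 3.81 m and side slope z = 2: A = (b + zy)y = (3.81 + 2×3.34)×3.34 = 35.04 m²; P = b + 2y√(1+z²) = 3.81 + 2×3.34×2.236 = 18.75 m. Hydraulic radius R = A/P = 35.04/18.75 = 1.869 m. Q_A = (1/0.018)·35.04·1.869^(2/3)·√0.0075 = 255.8 m³/s.
Channel B: Flow area A = b·y = 4.14 × 5.17 = 21.4 m². Wetted perimeter P = b + 2y = 4.14 + 2×5.17 = 14.48 m. Hydraulic radius R = A/P = 21.4/14.48 = 1.478 m. Q_B = (1/0.018)·21.4·1.478^(2/3)·√0.0075 = 133.6 m³/s.
The larger discharge is 255.8 m³/s and the smaller is 133.6 m³/s; the ratio is 1.91.

1.91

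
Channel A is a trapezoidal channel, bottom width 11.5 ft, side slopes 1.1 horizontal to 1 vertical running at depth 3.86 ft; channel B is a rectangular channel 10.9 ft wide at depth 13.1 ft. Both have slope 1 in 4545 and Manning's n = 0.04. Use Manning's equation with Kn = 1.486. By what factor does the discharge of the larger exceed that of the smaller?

3.02

Channel A: With bottom width b = 11.5 ft and side slope z = 1.1: A = (b + zy)y = (11.5 + 1.1×3.86)×3.86 = 60.78 ft²; P = b + 2y√(1+z²) = 11.5 + 2×3.86×1.487 = 22.98 ft. Hydraulic radius R = A/P = 60.78/22.98 = 2.645 ft. Q_A = (1.486/0.04)·60.78·2.645^(2/3)·√0.00022 = 64.06 ft³/s.
Channel B: Flow area A = b·y = 10.9 × 13.1 = 142.8 ft². Wetted perimeter P = b + 2y = 10.9 + 2×13.1 = 37.1 ft. Hydraulic radius R = A/P = 142.8/37.1 = 3.849 ft. Q_B = (1.486/0.04)·142.8·3.849^(2/3)·√0.00022 = 193.2 ft³/s.
The larger discharge is 193.2 ft³/s and the smaller is 64.06 ft³/s; the ratio is 3.02.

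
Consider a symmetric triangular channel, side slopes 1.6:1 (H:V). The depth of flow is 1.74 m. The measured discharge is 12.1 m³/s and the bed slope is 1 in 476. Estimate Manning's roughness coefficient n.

For a triangular section with side slope z = 1.6: A = zy² = 1.6×1.74² = 4.844 m²; P = 2y√(1+z²) = 2×1.74×1.887 = 6.566 m.
Hydraulic radius R = A/P = 4.844/6.566 = 0.7378 m.
Rearranging Manning's equation: n = (1/Q) A R^(2/3) S^(1/2) = (1/12.1) × 4.844 × 0.7378^(2/3) × √0.002101 = 0.015.

n = 0.015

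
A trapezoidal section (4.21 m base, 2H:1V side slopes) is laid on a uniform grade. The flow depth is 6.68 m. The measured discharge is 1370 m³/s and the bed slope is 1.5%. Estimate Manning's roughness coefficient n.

n = 0.0239

With bottom width b = 4.21 m and side slope z = 2: A = (b + zy)y = (4.21 + 2×6.68)×6.68 = 117.4 m²; P = b + 2y√(1+z²) = 4.21 + 2×6.68×2.236 = 34.08 m.
Hydraulic radius R = A/P = 117.4/34.08 = 3.443 m.
Rearranging Manning's equation: n = (1/Q) A R^(2/3) S^(1/2) = (1/1370) × 117.4 × 3.443^(2/3) × √0.015 = 0.0239.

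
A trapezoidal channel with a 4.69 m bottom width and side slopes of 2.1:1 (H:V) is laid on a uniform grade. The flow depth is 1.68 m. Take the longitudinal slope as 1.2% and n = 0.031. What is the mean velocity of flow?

With bottom width b = 4.69 m and side slope z = 2.1: A = (b + zy)y = (4.69 + 2.1×1.68)×1.68 = 13.81 m²; P = b + 2y√(1+z²) = 4.69 + 2×1.68×2.326 = 12.51 m.
Hydraulic radius R = A/P = 13.81/12.51 = 1.104 m.
From Manning's equation, V = (1/n) R^(2/3) S^(1/2) = (1/0.031) × 1.104^(2/3) × 0.012^(1/2) = 3.77 m/s.

V = 3.77 m/s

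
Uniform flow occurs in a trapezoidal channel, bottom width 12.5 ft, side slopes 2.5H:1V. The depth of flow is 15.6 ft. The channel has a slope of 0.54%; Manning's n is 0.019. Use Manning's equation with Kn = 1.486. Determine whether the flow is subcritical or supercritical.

supercritical

With bottom width b = 12.5 ft and side slope z = 2.5: A = (b + zy)y = (12.5 + 2.5×15.6)×15.6 = 803.4 ft²; P = b + 2y√(1+z²) = 12.5 + 2×15.6×2.693 = 96.51 ft.
Hydraulic radius R = A/P = 803.4/96.51 = 8.325 ft.
V = (1.486/n) R^(2/3) √S = (1.486/0.019) × 8.325^(2/3) × √0.0054 = 23.61 ft/s. Hydraulic depth D_h = A/T = 803.4/90.5 = 8.877 ft.
Froude number Fr = V/√(g·D_h) = 23.61/√(32.2×8.877) = 1.4, which is greater than 1, so the flow is supercritical.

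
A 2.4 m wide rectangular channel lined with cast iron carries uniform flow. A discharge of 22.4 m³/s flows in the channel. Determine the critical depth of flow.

y_c = 2.07 m

For a rectangular channel, critical depth y_c = (q²/g)^(1/3) where q = Q/b = 22.4/2.4 = 9.333 m²/s.
So y_c = (9.333²/9.81)^(1/3) = 2.07 m.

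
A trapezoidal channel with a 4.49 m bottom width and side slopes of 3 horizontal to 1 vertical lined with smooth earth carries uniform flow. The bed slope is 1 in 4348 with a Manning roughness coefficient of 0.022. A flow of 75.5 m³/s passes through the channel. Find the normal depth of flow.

Manning's equation rearranged: A R^(2/3) = nQ / (1·√S) = 0.022 × 75.5 / (√0.00023) = 109.5.
Try y = 4.66 m: A R^(2/3) = 160 — over.
Try y = 2.85 m: A R^(2/3) = 51.91 — short.
Try y = 3.96 m: A R^(2/3) = 109.5 — ≈ 109.5.

y_n = 3.96 m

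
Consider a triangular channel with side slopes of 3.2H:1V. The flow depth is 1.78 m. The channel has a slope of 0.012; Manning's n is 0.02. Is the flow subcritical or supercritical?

For a triangular section with side slope z = 3.2: A = zy² = 3.2×1.78² = 10.14 m²; P = 2y√(1+z²) = 2×1.78×3.353 = 11.94 m.
Hydraulic radius R = A/P = 10.14/11.94 = 0.8495 m.
V = (1/n) R^(2/3) √S = (1/0.02) × 0.8495^(2/3) × √0.012 = 4.913 m/s. Hydraulic depth D_h = A/T = 10.14/11.39 = 0.89 m.
Froude number Fr = V/√(g·D_h) = 4.913/√(9.81×0.89) = 1.66, which is greater than 1, so the flow is supercritical.

supercritical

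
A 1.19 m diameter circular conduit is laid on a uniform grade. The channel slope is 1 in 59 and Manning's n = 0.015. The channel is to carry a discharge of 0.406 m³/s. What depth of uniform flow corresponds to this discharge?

Manning's equation rearranged: A R^(2/3) = nQ / (1·√S) = 0.015 × 0.406 / (√0.01695) = 0.04678.
Try y = 0.298 m: A R^(2/3) = 0.06812 — too large.
Try y = 0.202 m: A R^(2/3) = 0.03107 — too small.
Try y = 0.247 m: A R^(2/3) = 0.04679 — close enough.

y_n = 0.247 m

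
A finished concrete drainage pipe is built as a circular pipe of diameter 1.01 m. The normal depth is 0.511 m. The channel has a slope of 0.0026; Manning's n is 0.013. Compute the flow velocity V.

V = 1.57 m/s

For a circular section of diameter D = 1.01 m at depth y = 0.511 m, the central angle is θ = 2 arccos(1 − 2y/D) = 3.165 rad. Then A = (D²/8)(θ − sin θ) = 0.4067 m² and P = Dθ/2 = 1.599 m.
Hydraulic radius R = A/P = 0.4067/1.599 = 0.2544 m.
From Manning's equation, V = (1/n) R^(2/3) S^(1/2) = (1/0.013) × 0.2544^(2/3) × 0.0026^(1/2) = 1.57 m/s.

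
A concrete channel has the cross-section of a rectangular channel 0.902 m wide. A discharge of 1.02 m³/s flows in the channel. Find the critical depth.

For a rectangular channel, critical depth y_c = (q²/g)^(1/3) where q = Q/b = 1.02/0.902 = 1.131 m²/s.
So y_c = (1.131²/9.81)^(1/3) = 0.507 m.

y_c = 0.507 m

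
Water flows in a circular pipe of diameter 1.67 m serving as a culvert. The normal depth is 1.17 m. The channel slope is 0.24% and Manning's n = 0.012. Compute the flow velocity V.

For a circular section of diameter D = 1.67 m at depth y = 1.17 m, the central angle is θ = 2 arccos(1 − 2y/D) = 3.967 rad. Then A = (D²/8)(θ − sin θ) = 1.639 m² and P = Dθ/2 = 3.313 m.
Hydraulic radius R = A/P = 1.639/3.313 = 0.4948 m.
From Manning's equation, V = (1/n) R^(2/3) S^(1/2) = (1/0.012) × 0.4948^(2/3) × 0.0024^(1/2) = 2.55 m/s.

V = 2.55 m/s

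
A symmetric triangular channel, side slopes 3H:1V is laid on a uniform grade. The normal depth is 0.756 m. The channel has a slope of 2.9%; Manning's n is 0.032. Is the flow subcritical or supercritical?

supercritical

For a triangular section with side slope z = 3: A = zy² = 3×0.756² = 1.715 m²; P = 2y√(1+z²) = 2×0.756×3.162 = 4.781 m.
Hydraulic radius R = A/P = 1.715/4.781 = 0.3586 m.
V = (1/n) R^(2/3) √S = (1/0.032) × 0.3586^(2/3) × √0.029 = 2.686 m/s. Hydraulic depth D_h = A/T = 1.715/4.536 = 0.378 m.
Froude number Fr = V/√(g·D_h) = 2.686/√(9.81×0.378) = 1.39, which is greater than 1, so the flow is supercritical.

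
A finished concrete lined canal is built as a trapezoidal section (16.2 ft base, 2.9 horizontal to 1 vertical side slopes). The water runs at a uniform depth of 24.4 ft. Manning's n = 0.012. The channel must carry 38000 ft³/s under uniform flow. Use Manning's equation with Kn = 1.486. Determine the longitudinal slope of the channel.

With bottom width b = 16.2 ft and side slope z = 2.9: A = (b + zy)y = (16.2 + 2.9×24.4)×24.4 = 2122 ft²; P = b + 2y√(1+z²) = 16.2 + 2×24.4×3.068 = 165.9 ft.
Hydraulic radius R = A/P = 2122/165.9 = 12.79 ft.
From Manning's equation, S = [nQ / (1.486 A R^(2/3))]² = [0.012 × 38000 / (1.486 × 2122 × 12.79^(2/3))]² = 0.000699.

S = 0.000699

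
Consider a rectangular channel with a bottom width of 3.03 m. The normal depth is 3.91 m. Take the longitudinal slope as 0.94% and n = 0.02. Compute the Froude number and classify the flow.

subcritical

Flow area A = b·y = 3.03 × 3.91 = 11.85 m². Wetted perimeter P = b + 2y = 3.03 + 2×3.91 = 10.85 m.
Hydraulic radius R = A/P = 11.85/10.85 = 1.092 m.
V = (1/n) R^(2/3) √S = (1/0.02) × 1.092^(2/3) × √0.0094 = 5.14 m/s. Hydraulic depth D_h = A/T = 11.85/3.03 = 3.91 m.
Froude number Fr = V/√(g·D_h) = 5.14/√(9.81×3.91) = 0.83, which is less than 1, so the flow is subcritical.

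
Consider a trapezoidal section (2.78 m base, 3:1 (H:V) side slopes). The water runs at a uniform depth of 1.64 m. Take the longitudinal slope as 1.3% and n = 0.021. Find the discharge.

Q = 66.7 m³/s

With bottom width b = 2.78 m and side slope z = 3: A = (b + zy)y = (2.78 + 3×1.64)×1.64 = 12.63 m²; P = b + 2y√(1+z²) = 2.78 + 2×1.64×3.162 = 13.15 m.
Hydraulic radius R = A/P = 12.63/13.15 = 0.9601 m.
Manning's equation: Q = (1/n) A R^(2/3) S^(1/2) = (1/0.021) × 12.63 × 0.9601^(2/3) × 0.013^(1/2) = 66.7 m³/s.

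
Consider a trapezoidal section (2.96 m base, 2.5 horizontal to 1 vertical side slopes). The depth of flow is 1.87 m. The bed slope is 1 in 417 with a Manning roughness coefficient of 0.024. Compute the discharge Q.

Q = 31 m³/s

With bottom width b = 2.96 m and side slope z = 2.5: A = (b + zy)y = (2.96 + 2.5×1.87)×1.87 = 14.28 m²; P = b + 2y√(1+z²) = 2.96 + 2×1.87×2.693 = 13.03 m.
Hydraulic radius R = A/P = 14.28/13.03 = 1.096 m.
Manning's equation: Q = (1/n) A R^(2/3) S^(1/2) = (1/0.024) × 14.28 × 1.096^(2/3) × 0.002398^(1/2) = 31 m³/s.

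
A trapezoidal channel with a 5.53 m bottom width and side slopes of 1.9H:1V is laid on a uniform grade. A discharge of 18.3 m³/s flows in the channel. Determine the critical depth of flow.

y_c = 0.927 m

At critical depth, Q² T / (g A³) = 1, i.e. A³/T = Q²/g = 18.3²/9.81 = 34.14.
Trying y = 1.08 m: A³/T = 56.99 — high.
Trying y = 0.927 m: A³/T = 34.11 — matches.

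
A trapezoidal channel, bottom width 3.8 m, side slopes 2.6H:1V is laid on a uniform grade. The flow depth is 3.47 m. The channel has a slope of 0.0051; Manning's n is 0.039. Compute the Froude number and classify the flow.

subcritical

With bottom width b = 3.8 m and side slope z = 2.6: A = (b + zy)y = (3.8 + 2.6×3.47)×3.47 = 44.49 m²; P = b + 2y√(1+z²) = 3.8 + 2×3.47×2.786 = 23.13 m.
Hydraulic radius R = A/P = 44.49/23.13 = 1.923 m.
V = (1/n) R^(2/3) √S = (1/0.039) × 1.923^(2/3) × √0.0051 = 2.832 m/s. Hydraulic depth D_h = A/T = 44.49/21.84 = 2.037 m.
Froude number Fr = V/√(g·D_h) = 2.832/√(9.81×2.037) = 0.634, which is less than 1, so the flow is subcritical.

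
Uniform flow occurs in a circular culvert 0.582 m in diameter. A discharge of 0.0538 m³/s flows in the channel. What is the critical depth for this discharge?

y_c = 0.148 m

At critical depth, Q² T / (g A³) = 1, i.e. A³/T = Q²/g = 0.0538²/9.81 = 0.000295.
At y = 0.165 m: A³/T = 0.0004553 — over.
At y = 0.105 m: A³/T = 0.00007791 — short.
At y = 0.148 m: A³/T = 0.0002983 — ≈ 0.000295.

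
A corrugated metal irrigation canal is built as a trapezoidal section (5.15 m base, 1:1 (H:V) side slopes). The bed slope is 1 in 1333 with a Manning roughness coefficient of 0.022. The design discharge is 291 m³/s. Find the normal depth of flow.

Manning's equation rearranged: A R^(2/3) = nQ / (1·√S) = 0.022 × 291 / (√0.0007502) = 233.7.
Try y = 6.05 m: A R^(2/3) = 142.3 — short.
Try y = 9.5 m: A R^(2/3) = 370.7 — over.
Try y = 7.67 m: A R^(2/3) = 233.7 — ≈ 233.7.

y_n = 7.67 m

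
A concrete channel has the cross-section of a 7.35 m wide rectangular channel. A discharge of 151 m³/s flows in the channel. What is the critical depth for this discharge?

y_c = 3.5 m

For a rectangular channel, critical depth y_c = (q²/g)^(1/3) where q = Q/b = 151/7.35 = 20.54 m²/s.
So y_c = (20.54²/9.81)^(1/3) = 3.5 m.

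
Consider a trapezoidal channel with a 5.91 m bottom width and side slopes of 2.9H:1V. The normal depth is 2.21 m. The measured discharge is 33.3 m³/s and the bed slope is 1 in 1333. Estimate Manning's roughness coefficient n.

n = 0.028

With bottom width b = 5.91 m and side slope z = 2.9: A = (b + zy)y = (5.91 + 2.9×2.21)×2.21 = 27.22 m²; P = b + 2y√(1+z²) = 5.91 + 2×2.21×3.068 = 19.47 m.
Hydraulic radius R = A/P = 27.22/19.47 = 1.398 m.
Rearranging Manning's equation: n = (1/Q) A R^(2/3) S^(1/2) = (1/33.3) × 27.22 × 1.398^(2/3) × √0.0007502 = 0.028.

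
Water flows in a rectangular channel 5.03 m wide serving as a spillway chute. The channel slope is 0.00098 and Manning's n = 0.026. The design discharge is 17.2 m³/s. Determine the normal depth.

y_n = 2.46 m

Manning's equation rearranged: A R^(2/3) = nQ / (1·√S) = 0.026 × 17.2 / (√0.00098) = 14.29.
Trying y = 1.95 m: A R^(2/3) = 10.44 — short.
Trying y = 2.46 m: A R^(2/3) = 14.31 — ≈ 14.29.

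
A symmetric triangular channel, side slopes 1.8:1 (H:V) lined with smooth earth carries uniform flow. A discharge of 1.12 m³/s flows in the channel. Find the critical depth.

At critical depth, Q² T / (g A³) = 1, i.e. A³/T = Q²/g = 1.12²/9.81 = 0.1279.
At y = 0.762 m: A³/T = 0.4162 — high.
At y = 0.428 m: A³/T = 0.02327 — low.
At y = 0.602 m: A³/T = 0.1281 — close enough.

y_c = 0.602 m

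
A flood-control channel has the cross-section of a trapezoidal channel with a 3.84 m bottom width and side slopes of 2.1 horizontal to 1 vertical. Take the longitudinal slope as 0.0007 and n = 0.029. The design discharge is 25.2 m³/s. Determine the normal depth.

Manning's equation rearranged: A R^(2/3) = nQ / (1·√S) = 0.029 × 25.2 / (√0.0007) = 27.62.
Trying y = 2.96 m: A R^(2/3) = 42.24 — over.
Trying y = 1.91 m: A R^(2/3) = 16.73 — short.
Trying y = 2.43 m: A R^(2/3) = 27.65 — close enough.

y_n = 2.43 m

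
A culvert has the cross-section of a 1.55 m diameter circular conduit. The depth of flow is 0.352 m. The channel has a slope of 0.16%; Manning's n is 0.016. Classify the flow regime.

subcritical

For a circular section of diameter D = 1.55 m at depth y = 0.352 m, the central angle is θ = 2 arccos(1 − 2y/D) = 1.987 rad. Then A = (D²/8)(θ − sin θ) = 0.322 m² and P = Dθ/2 = 1.54 m.
Hydraulic radius R = A/P = 0.322/1.54 = 0.2091 m.
V = (1/n) R^(2/3) √S = (1/0.016) × 0.2091^(2/3) × √0.0016 = 0.8808 m/s. Hydraulic depth D_h = A/T = 0.322/1.299 = 0.2479 m.
Froude number Fr = V/√(g·D_h) = 0.8808/√(9.81×0.2479) = 0.565, which is less than 1, so the flow is subcritical.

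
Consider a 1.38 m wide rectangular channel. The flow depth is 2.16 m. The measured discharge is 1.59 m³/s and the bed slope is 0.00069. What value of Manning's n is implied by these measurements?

Flow area A = b·y = 1.38 × 2.16 = 2.981 m². Wetted perimeter P = b + 2y = 1.38 + 2×2.16 = 5.7 m.
Hydraulic radius R = A/P = 2.981/5.7 = 0.5229 m.
Rearranging Manning's equation: n = (1/Q) A R^(2/3) S^(1/2) = (1/1.59) × 2.981 × 0.5229^(2/3) × √0.00069 = 0.032.

n = 0.032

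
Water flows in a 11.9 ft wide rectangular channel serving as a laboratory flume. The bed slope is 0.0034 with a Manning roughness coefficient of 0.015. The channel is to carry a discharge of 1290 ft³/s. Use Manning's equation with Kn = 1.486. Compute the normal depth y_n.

Manning's equation rearranged: A R^(2/3) = nQ / (1.486·√S) = 0.015 × 1290 / (1.486 × √0.0034) = 223.3.
Try y = 7.21 ft: A R^(2/3) = 188.6 — short.
Try y = 10.3 ft: A R^(2/3) = 297 — over.
Try y = 8.22 ft: A R^(2/3) = 223.4 — matches.

y_n = 8.22 ft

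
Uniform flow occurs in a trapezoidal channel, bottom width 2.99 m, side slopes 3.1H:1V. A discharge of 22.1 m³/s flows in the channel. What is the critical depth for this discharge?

At critical depth, Q² T / (g A³) = 1, i.e. A³/T = Q²/g = 22.1²/9.81 = 49.79.
At y = 1.01 m: A³/T = 25.54 — low.
At y = 1.2 m: A³/T = 50.05 — close enough.

y_c = 1.2 m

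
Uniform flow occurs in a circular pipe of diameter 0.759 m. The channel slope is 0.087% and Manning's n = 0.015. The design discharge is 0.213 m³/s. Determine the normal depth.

y_n = 0.479 m

Manning's equation rearranged: A R^(2/3) = nQ / (1·√S) = 0.015 × 0.213 / (√0.00087) = 0.1083.
Trying y = 0.385 m: A R^(2/3) = 0.07654 — short.
Trying y = 0.479 m: A R^(2/3) = 0.1083 — matches.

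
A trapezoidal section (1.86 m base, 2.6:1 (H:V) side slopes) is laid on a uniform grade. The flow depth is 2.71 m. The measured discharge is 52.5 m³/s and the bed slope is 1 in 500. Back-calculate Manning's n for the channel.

With bottom width b = 1.86 m and side slope z = 2.6: A = (b + zy)y = (1.86 + 2.6×2.71)×2.71 = 24.14 m²; P = b + 2y√(1+z²) = 1.86 + 2×2.71×2.786 = 16.96 m.
Hydraulic radius R = A/P = 24.14/16.96 = 1.423 m.
Rearranging Manning's equation: n = (1/Q) A R^(2/3) S^(1/2) = (1/52.5) × 24.14 × 1.423^(2/3) × √0.002 = 0.026.

n = 0.026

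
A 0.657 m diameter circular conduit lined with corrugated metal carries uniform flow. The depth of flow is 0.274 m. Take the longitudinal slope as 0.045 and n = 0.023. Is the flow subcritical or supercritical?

supercritical

For a circular section of diameter D = 0.657 m at depth y = 0.274 m, the central angle is θ = 2 arccos(1 − 2y/D) = 2.808 rad. Then A = (D²/8)(θ − sin θ) = 0.1339 m² and P = Dθ/2 = 0.9225 m.
Hydraulic radius R = A/P = 0.1339/0.9225 = 0.1451 m.
V = (1/n) R^(2/3) √S = (1/0.023) × 0.1451^(2/3) × √0.045 = 2.547 m/s. Hydraulic depth D_h = A/T = 0.1339/0.6479 = 0.2066 m.
Froude number Fr = V/√(g·D_h) = 2.547/√(9.81×0.2066) = 1.79, which is greater than 1, so the flow is supercritical.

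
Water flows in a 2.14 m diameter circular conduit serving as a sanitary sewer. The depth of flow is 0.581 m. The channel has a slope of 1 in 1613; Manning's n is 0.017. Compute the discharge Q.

Q = 0.56 m³/s

For a circular section of diameter D = 2.14 m at depth y = 0.581 m, the central angle is θ = 2 arccos(1 − 2y/D) = 2.192 rad. Then A = (D²/8)(θ − sin θ) = 0.7896 m² and P = Dθ/2 = 2.346 m.
Hydraulic radius R = A/P = 0.7896/2.346 = 0.3366 m.
Manning's equation: Q = (1/n) A R^(2/3) S^(1/2) = (1/0.017) × 0.7896 × 0.3366^(2/3) × 0.00062^(1/2) = 0.56 m³/s.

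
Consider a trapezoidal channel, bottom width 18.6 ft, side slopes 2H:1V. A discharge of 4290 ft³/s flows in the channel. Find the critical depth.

At critical depth, Q² T / (g A³) = 1, i.e. A³/T = Q²/g = 4290²/32.2 = 571600.
Try y = 10.7 ft: A³/T = 1277000 — high.
Try y = 6.95 ft: A³/T = 248400 — low.
Try y = 8.68 ft: A³/T = 570300 — ≈ 571600.

y_c = 8.68 ft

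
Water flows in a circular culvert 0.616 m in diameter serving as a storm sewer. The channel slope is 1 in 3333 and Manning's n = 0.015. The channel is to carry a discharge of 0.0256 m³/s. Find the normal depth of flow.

y_n = 0.214 m

Manning's equation rearranged: A R^(2/3) = nQ / (1·√S) = 0.015 × 0.0256 / (√0.0003) = 0.02217.
Try y = 0.168 m: A R^(2/3) = 0.01393 — short.
Try y = 0.214 m: A R^(2/3) = 0.0222 — close enough.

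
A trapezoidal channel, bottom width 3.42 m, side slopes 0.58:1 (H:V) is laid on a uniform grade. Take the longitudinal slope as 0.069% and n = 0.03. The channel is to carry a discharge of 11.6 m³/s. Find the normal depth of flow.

Manning's equation rearranged: A R^(2/3) = nQ / (1·√S) = 0.03 × 11.6 / (√0.00069) = 13.25.
Try y = 1.61 m: A R^(2/3) = 6.922 — short.
Try y = 2.94 m: A R^(2/3) = 19.52 — over.
Try y = 2.36 m: A R^(2/3) = 13.28 — close enough.

y_n = 2.36 m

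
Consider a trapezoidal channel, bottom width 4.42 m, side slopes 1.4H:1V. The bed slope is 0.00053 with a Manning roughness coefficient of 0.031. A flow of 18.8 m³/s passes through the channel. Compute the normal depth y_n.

y_n = 2.46 m

Manning's equation rearranged: A R^(2/3) = nQ / (1·√S) = 0.031 × 18.8 / (√0.00053) = 25.32.
Trying y = 1.69 m: A R^(2/3) = 12.37 — short.
Trying y = 2.99 m: A R^(2/3) = 37.36 — over.
Trying y = 2.46 m: A R^(2/3) = 25.37 — close enough.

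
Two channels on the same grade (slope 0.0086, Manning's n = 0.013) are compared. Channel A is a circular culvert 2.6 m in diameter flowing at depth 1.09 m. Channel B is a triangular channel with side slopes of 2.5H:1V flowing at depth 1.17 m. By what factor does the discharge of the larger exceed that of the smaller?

1.56

Channel A: For a circular section of diameter D = 2.6 m at depth y = 1.09 m, the central angle is θ = 2 arccos(1 − 2y/D) = 2.817 rad. Then A = (D²/8)(θ − sin θ) = 2.111 m² and P = Dθ/2 = 3.662 m. Hydraulic radius R = A/P = 2.111/3.662 = 0.5764 m. Q_A = (1/0.013)·2.111·0.5764^(2/3)·√0.0086 = 10.43 m³/s.
Channel B: For a triangular section with side slope z = 2.5: A = zy² = 2.5×1.17² = 3.422 m²; P = 2y√(1+z²) = 2×1.17×2.693 = 6.301 m. Hydraulic radius R = A/P = 3.422/6.301 = 0.5432 m. Q_B = (1/0.013)·3.422·0.5432^(2/3)·√0.0086 = 16.25 m³/s.
The larger discharge is 16.25 m³/s and the smaller is 10.43 m³/s; the ratio is 1.56.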